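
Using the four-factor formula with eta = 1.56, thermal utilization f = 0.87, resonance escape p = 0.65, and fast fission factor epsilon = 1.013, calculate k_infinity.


k_inf = eta * f * p * epsilon
k_inf = 1.56 * 0.87 * 0.65 * 1.013
k_inf = 0.89365

0.89365


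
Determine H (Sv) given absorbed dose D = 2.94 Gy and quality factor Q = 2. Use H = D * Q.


H = D * Q
H = 2.94 * 2
H = 5.8800 Sv

5.8800


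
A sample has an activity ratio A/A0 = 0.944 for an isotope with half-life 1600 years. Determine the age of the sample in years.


lambda = ln(2) / t_half = ln(2) / 1600 = 4.332170e-04 /yr
t = -ln(A/A0) / lambda
t = -ln(0.944) / 4.332170e-04
t = 133.03 yr

133.03


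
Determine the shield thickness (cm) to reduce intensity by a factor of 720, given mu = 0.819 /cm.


x = ln(factor) / mu
x = ln(720) / 0.819
x = 8.0333 cm

8.0333


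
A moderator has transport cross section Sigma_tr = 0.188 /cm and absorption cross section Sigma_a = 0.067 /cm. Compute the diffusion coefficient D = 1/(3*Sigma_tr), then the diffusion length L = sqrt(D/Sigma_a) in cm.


D = 1 / (3 * Sigma_tr) = 1 / (3 * 0.188) = 1.773050 cm
L = sqrt(D / Sigma_a)
L = sqrt(1.773050 / 0.067)
L = 5.1443 cm

5.1443


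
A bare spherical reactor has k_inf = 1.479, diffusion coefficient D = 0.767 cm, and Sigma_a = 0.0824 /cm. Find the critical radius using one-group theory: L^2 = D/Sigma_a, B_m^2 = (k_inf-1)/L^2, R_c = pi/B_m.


L^2 = D / Sigma_a = 0.767 / 0.0824 = 9.308252 cm^2
B_m^2 = (k_inf - 1) / L^2 = (1.479 - 1) / 9.308252 = 0.05145972 /cm^2
For a bare sphere: B_g = pi/R, so R_c = pi / sqrt(B_m^2)
R_c = pi / sqrt(0.05145972) = 13.849 cm

13.849


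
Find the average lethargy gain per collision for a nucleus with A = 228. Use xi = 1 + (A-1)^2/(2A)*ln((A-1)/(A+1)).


xi = 1 + (A-1)^2/(2A) * ln((A-1)/(A+1))
xi = 1 + (228-1)^2/(2*228) * ln((228-1)/(228 +1))
xi = 0.0087463

0.0087463


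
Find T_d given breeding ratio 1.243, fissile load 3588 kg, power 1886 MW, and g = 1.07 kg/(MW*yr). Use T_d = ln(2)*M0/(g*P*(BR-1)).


Breeding gain G = BR - 1 = 1.243 - 1 = 0.243
Fissile production rate = g * P * G = 1.07 * 1886 * 0.243 = 490.37886 kg/yr
T_d = ln(2) * M0 / (g * P * G)
T_d = ln(2) * 3588 / 490.37886 = 5.0716 yr

5.0716


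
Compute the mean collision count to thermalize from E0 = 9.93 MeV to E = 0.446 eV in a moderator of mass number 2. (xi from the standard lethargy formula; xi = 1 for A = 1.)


xi = 1 + (A-1)^2/(2A)*ln((A-1)/(A+1)) = 0.7253469 (for A = 2)
n = ln(E0/E) / xi
n = ln(9.93e6 / 0.446) / 0.7253469
n = ln(2.226457e+07) / 0.7253469 = 23.325

23.325


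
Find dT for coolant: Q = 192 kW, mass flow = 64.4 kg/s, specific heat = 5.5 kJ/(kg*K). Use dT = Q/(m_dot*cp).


dT = Q / (m_dot * cp)
dT = 192 / (64.4 * 5.5)
dT = 0.54207 C

0.54207


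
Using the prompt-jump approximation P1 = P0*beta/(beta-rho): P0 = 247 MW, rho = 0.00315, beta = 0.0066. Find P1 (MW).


P1/P0 = beta / (beta - rho)
P1/P0 = 0.0066 / (0.0066 - 0.00315) = 1.913043
P1 = 247 * 1.913043 = 472.52 MW

472.52


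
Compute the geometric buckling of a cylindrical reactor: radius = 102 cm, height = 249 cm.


B^2 = (2.405/R)^2 + (pi/H)^2
B^2 = (2.405/102)^2 + (pi/249)^2
B^2 = 7.1513e-04 /cm^2

7.1513e-04


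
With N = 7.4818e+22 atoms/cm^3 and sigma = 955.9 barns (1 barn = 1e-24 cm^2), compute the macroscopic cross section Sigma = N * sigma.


Sigma = N * sigma_barns * 1e-24
Sigma = 7.4818e+22 * 955.9 * 1e-24
Sigma = 71.519 /cm

71.519


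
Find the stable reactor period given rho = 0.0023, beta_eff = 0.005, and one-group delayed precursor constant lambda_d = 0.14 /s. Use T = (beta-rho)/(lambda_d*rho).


T = (beta - rho) / (lambda_d * rho)
T = (0.005 - 0.0023) / (0.14 * 0.0023)
T = 8.3851 s

8.3851


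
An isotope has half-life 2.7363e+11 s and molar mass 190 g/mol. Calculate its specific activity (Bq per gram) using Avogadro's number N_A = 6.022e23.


lambda = ln(2) / t_half = ln(2) / 2.7363e+11 = 2.533155e-12 /s
SA = lambda * N_A / M
SA = 2.533155e-12 * 6.022e23 / 190
SA = 8.0288e+09 Bq/g

8.0288e+09


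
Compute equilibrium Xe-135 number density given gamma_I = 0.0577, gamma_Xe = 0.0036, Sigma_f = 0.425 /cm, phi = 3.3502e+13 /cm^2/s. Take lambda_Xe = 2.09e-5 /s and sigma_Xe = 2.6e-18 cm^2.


Xe_eq = (gamma_I + gamma_Xe) * Sigma_f * phi / (lambda_Xe + sigma_Xe * phi)
Numerator = (0.0577 + 0.0036) * 0.425 * 3.3502e+13 = 8.728109e+11
Denominator = 2.09e-5 + 2.6e-18 * 3.3502e+13 = 1.080052e-04
Xe_eq = 8.728109e+11 / 1.080052e-04 = 8.0812e+15 /cm^3

8.0812e+15


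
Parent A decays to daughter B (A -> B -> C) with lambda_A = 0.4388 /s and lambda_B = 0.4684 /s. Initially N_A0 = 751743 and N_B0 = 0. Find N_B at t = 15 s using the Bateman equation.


N_B(t) = lambda_A * N_A0 / (lambda_B - lambda_A) * [exp(-lambda_A*t) - exp(-lambda_B*t)]
exp(-0.4388*15) = 0.001385076; exp(-0.4684*15) = 8.884786e-04
N_B = 0.4388 * 751743 / (0.4684 - 0.4388) * (0.001385076 - 8.884786e-04)
N_B = 5534.1

5534.1


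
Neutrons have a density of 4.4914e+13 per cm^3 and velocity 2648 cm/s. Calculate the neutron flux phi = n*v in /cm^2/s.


phi = n * v
phi = 4.4914e+13 * 2648
phi = 1.1893e+17 /cm^2/s

1.1893e+17


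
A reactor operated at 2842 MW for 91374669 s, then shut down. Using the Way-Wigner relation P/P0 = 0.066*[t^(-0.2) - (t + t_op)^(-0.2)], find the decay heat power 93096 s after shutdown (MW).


P/P0 = 0.066 * [t^(-0.2) - (t + t_op)^(-0.2)]
P/P0 = 0.066 * [93096^(-0.2) - (93096 + 91374669)^(-0.2)]
P/P0 = 0.066 * [0.1014411 - 0.02557092] = 0.005007432
P = 2842 * 0.005007432 = 14.231 MW

14.231


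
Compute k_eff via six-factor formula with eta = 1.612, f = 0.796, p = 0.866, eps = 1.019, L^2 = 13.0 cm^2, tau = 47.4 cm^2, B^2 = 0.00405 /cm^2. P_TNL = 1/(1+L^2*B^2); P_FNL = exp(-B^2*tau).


k_inf = eta*f*p*eps = 1.612*0.796*0.866*1.019 = 1.132323
P_TNL = 1/(1 + L^2*B^2) = 1/(1 + 13.0*0.00405) = 0.9499834
P_FNL = exp(-B^2*tau) = exp(-0.00405*47.4) = 0.8253316
k_eff = k_inf * P_TNL * P_FNL = 1.132323 * 0.9499834 * 0.8253316
k_eff = 0.88780

0.88780


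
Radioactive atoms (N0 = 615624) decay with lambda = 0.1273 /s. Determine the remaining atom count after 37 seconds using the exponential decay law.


N = N0 * exp(-lambda * t)
N = 615624 * exp(-0.1273 * 37)
N = 5543.0

5543.0


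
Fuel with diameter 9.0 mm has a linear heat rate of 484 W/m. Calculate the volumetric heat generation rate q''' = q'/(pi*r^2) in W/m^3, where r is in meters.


r = D / 2 / 1000 = 9.0 / 2 / 1000 = 0.0045 m
q''' = q' / (pi * r^2)
q''' = 484 / (pi * 0.0045^2)
q''' = 7.6080e+06 W/m^3

7.6080e+06


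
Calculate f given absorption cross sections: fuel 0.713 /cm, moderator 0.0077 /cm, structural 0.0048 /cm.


f = Sigma_a_fuel / (Sigma_a_fuel + Sigma_a_mod + Sigma_a_other)
f = 0.713 / (0.713 + 0.0077 + 0.0048)
f = 0.98277

0.98277


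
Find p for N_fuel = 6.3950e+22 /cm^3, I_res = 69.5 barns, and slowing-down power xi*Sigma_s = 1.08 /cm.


p = exp(-N * I * 1e-24 / (xi*Sigma_s))
p = exp(-6.3950e+22 * 69.5 * 1e-24 / 1.08)
p = 0.016321

0.016321


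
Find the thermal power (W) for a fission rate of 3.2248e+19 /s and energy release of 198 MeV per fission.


P = fission_rate * E_MeV * 1.602e-13
P = 3.2248e+19 * 198 * 1.602e-13
P = 1.0229e+09 W

1.0229e+09


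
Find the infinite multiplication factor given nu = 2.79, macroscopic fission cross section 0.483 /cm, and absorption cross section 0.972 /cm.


k_inf = nu * Sigma_f / Sigma_a
k_inf = 2.79 * 0.483 / 0.972
k_inf = 1.3864

1.3864


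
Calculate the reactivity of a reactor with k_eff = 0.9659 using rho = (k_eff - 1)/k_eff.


rho = (k_eff - 1) / k_eff
rho = (0.9659 - 1) / 0.9659
rho = -0.035304

-0.035304


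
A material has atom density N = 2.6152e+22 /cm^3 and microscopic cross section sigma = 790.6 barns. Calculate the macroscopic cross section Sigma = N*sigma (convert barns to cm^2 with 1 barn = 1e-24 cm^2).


Sigma = N * sigma_barns * 1e-24
Sigma = 2.6152e+22 * 790.6 * 1e-24
Sigma = 20.676 /cm

20.676


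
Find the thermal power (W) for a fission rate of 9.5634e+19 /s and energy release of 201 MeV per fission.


P = fission_rate * E_MeV * 1.602e-13
P = 9.5634e+19 * 201 * 1.602e-13
P = 3.0794e+09 W

3.0794e+09


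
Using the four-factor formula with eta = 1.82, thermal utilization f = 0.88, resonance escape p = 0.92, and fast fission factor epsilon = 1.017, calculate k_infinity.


k_inf = eta * f * p * epsilon
k_inf = 1.82 * 0.88 * 0.92 * 1.017
k_inf = 1.4985

1.4985


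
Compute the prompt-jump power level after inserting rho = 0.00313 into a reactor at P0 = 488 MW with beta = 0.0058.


P1/P0 = beta / (beta - rho)
P1/P0 = 0.0058 / (0.0058 - 0.00313) = 2.172285
P1 = 488 * 2.172285 = 1060.1 MW

1060.1


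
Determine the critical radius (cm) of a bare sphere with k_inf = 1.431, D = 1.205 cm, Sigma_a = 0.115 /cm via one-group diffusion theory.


L^2 = D / Sigma_a = 1.205 / 0.115 = 10.47826 cm^2
B_m^2 = (k_inf - 1) / L^2 = (1.431 - 1) / 10.47826 = 0.04113278 /cm^2
For a bare sphere: B_g = pi/R, so R_c = pi / sqrt(B_m^2)
R_c = pi / sqrt(0.04113278) = 15.490 cm

15.490


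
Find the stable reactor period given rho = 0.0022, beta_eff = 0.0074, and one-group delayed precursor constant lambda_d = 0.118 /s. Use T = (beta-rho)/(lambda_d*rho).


T = (beta - rho) / (lambda_d * rho)
T = (0.0074 - 0.0022) / (0.118 * 0.0022)
T = 20.031 s

20.031


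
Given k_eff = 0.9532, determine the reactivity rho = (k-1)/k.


rho = (k_eff - 1) / k_eff
rho = (0.9532 - 1) / 0.9532
rho = -0.049098

-0.049098


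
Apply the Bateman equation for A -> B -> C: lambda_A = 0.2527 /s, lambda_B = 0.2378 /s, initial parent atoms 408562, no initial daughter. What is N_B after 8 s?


N_B(t) = lambda_A * N_A0 / (lambda_B - lambda_A) * [exp(-lambda_A*t) - exp(-lambda_B*t)]
exp(-0.2527*8) = 0.1324434; exp(-0.2378*8) = 0.1492101
N_B = 0.2527 * 408562 / (0.2378 - 0.2527) * (0.1324434 - 0.1492101)
N_B = 116178

116178


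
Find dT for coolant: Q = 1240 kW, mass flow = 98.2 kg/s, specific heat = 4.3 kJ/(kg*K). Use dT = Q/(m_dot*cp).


dT = Q / (m_dot * cp)
dT = 1240 / (98.2 * 4.3)
dT = 2.9366 C

2.9366


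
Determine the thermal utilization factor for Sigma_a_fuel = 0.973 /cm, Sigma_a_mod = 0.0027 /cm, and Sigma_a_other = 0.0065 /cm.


f = Sigma_a_fuel / (Sigma_a_fuel + Sigma_a_mod + Sigma_a_other)
f = 0.973 / (0.973 + 0.0027 + 0.0065)
f = 0.99063

0.99063


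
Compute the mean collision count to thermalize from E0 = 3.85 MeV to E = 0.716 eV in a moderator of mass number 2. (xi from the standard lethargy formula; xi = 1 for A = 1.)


xi = 1 + (A-1)^2/(2A)*ln((A-1)/(A+1)) = 0.7253469 (for A = 2)
n = ln(E0/E) / xi
n = ln(3.85e6 / 0.716) / 0.7253469
n = ln(5.377095e+06) / 0.7253469 = 21.366

21.366


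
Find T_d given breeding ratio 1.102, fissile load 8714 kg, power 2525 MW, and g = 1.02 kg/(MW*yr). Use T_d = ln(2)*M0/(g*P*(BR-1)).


Breeding gain G = BR - 1 = 1.102 - 1 = 0.102
Fissile production rate = g * P * G = 1.02 * 2525 * 0.102 = 262.701 kg/yr
T_d = ln(2) * M0 / (g * P * G)
T_d = ln(2) * 8714 / 262.701 = 22.992 yr

22.992


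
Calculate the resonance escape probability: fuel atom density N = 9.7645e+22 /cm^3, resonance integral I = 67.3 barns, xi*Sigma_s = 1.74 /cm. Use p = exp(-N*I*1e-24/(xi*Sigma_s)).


p = exp(-N * I * 1e-24 / (xi*Sigma_s))
p = exp(-9.7645e+22 * 67.3 * 1e-24 / 1.74)
p = 0.022897

0.022897


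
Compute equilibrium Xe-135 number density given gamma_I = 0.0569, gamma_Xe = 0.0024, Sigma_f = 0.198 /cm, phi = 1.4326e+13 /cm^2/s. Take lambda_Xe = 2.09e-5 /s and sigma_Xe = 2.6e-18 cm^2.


Xe_eq = (gamma_I + gamma_Xe) * Sigma_f * phi / (lambda_Xe + sigma_Xe * phi)
Numerator = (0.0569 + 0.0024) * 0.198 * 1.4326e+13 = 1.682073e+11
Denominator = 2.09e-5 + 2.6e-18 * 1.4326e+13 = 5.814760e-05
Xe_eq = 1.682073e+11 / 5.814760e-05 = 2.8928e+15 /cm^3

2.8928e+15


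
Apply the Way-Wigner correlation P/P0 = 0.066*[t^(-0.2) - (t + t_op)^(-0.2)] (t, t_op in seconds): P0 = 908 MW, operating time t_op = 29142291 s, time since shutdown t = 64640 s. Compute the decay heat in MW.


P/P0 = 0.066 * [t^(-0.2) - (t + t_op)^(-0.2)]
P/P0 = 0.066 * [64640^(-0.2) - (64640 + 29142291)^(-0.2)]
P/P0 = 0.066 * [0.1091188 - 0.03212941] = 0.005081300
P = 908 * 0.005081300 = 4.6138 MW

4.6138


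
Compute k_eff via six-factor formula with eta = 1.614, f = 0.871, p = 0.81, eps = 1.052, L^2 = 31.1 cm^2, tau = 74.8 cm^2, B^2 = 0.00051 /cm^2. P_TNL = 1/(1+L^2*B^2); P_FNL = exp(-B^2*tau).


k_inf = eta*f*p*eps = 1.614*0.871*0.81*1.052 = 1.197905
P_TNL = 1/(1 + L^2*B^2) = 1/(1 + 31.1*0.00051) = 0.9843866
P_FNL = exp(-B^2*tau) = exp(-0.00051*74.8) = 0.9625705
k_eff = k_inf * P_TNL * P_FNL = 1.197905 * 0.9843866 * 0.9625705
k_eff = 1.1351

1.1351


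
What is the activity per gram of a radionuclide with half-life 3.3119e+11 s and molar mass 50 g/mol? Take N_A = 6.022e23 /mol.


lambda = ln(2) / t_half = ln(2) / 3.3119e+11 = 2.092899e-12 /s
SA = lambda * N_A / M
SA = 2.092899e-12 * 6.022e23 / 50
SA = 2.5207e+10 Bq/g

2.5207e+10


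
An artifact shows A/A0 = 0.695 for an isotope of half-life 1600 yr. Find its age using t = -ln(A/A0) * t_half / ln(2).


lambda = ln(2) / t_half = ln(2) / 1600 = 4.332170e-04 /yr
t = -ln(A/A0) / lambda
t = -ln(0.695) / 4.332170e-04
t = 839.86 yr

839.86


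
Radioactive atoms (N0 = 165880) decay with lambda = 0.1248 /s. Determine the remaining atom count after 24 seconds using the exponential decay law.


N = N0 * exp(-lambda * t)
N = 165880 * exp(-0.1248 * 24)
N = 8298.4

8298.4


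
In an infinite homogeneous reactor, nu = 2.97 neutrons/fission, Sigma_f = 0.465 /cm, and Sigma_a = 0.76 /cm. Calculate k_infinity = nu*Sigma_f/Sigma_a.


k_inf = nu * Sigma_f / Sigma_a
k_inf = 2.97 * 0.465 / 0.76
k_inf = 1.8172

1.8172


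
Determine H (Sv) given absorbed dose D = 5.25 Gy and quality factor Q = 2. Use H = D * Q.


H = D * Q
H = 5.25 * 2
H = 10.500 Sv

10.500


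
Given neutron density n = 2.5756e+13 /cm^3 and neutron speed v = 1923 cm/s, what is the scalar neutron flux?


phi = n * v
phi = 2.5756e+13 * 1923
phi = 4.9529e+16 /cm^2/s

4.9529e+16


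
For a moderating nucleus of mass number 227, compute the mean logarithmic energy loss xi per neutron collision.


xi = 1 + (A-1)^2/(2A) * ln((A-1)/(A+1))
xi = 1 + (227-1)^2/(2*227) * ln((227-1)/(227 +1))
xi = 0.0087848

0.0087848


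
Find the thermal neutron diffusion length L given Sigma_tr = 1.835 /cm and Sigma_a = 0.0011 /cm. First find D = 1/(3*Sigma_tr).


D = 1 / (3 * Sigma_tr) = 1 / (3 * 1.835) = 0.1816530 cm
L = sqrt(D / Sigma_a)
L = sqrt(0.1816530 / 0.0011)
L = 12.851 cm

12.851


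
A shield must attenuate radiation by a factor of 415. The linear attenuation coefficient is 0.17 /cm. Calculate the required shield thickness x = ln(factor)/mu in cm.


x = ln(factor) / mu
x = ln(415) / 0.17
x = 35.460 cm

35.460


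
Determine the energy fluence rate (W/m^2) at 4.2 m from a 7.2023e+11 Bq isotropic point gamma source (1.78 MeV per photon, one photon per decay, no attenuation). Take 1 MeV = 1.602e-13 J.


psi = A * E * 1.602e-13 / (4*pi*r^2)
psi = 7.2023e+11 * 1.78 * 1.602e-13 / (4*pi*4.2^2)
psi = 9.2650e-04 W/m^2

9.2650e-04


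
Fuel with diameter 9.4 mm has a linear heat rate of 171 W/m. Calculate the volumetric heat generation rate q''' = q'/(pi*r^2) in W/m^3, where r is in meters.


r = D / 2 / 1000 = 9.4 / 2 / 1000 = 0.0047 m
q''' = q' / (pi * r^2)
q''' = 171 / (pi * 0.0047^2)
q''' = 2.4641e+06 W/m^3

2.4641e+06


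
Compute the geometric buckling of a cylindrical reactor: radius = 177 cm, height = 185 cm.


B^2 = (2.405/R)^2 + (pi/H)^2
B^2 = (2.405/177)^2 + (pi/185)^2
B^2 = 4.7300e-04 /cm^2

4.7300e-04


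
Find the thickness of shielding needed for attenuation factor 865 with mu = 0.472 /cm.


x = ln(factor) / mu
x = ln(865) / 0.472
x = 14.328 cm

14.328


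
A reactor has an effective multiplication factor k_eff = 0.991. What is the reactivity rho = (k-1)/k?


rho = (k_eff - 1) / k_eff
rho = (0.991 - 1) / 0.991
rho = -0.0090817

-0.0090817


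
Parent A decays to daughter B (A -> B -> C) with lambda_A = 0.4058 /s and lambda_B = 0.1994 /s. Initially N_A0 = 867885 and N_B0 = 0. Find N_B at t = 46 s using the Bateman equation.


N_B(t) = lambda_A * N_A0 / (lambda_B - lambda_A) * [exp(-lambda_A*t) - exp(-lambda_B*t)]
exp(-0.4058*46) = 7.818290e-09; exp(-0.1994*46) = 1.038669e-04
N_B = 0.4058 * 867885 / (0.1994 - 0.4058) * (7.818290e-09 - 1.038669e-04)
N_B = 177.22

177.22


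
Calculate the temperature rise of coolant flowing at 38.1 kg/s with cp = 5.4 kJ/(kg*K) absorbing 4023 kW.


dT = Q / (m_dot * cp)
dT = 4023 / (38.1 * 5.4)
dT = 19.554 C

19.554


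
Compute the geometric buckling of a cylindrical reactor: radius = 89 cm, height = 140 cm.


B^2 = (2.405/R)^2 + (pi/H)^2
B^2 = (2.405/89)^2 + (pi/140)^2
B^2 = 0.0012338 /cm^2

0.0012338


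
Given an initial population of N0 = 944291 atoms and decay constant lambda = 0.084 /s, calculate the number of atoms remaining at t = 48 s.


N = N0 * exp(-lambda * t)
N = 944291 * exp(-0.084 * 48)
N = 16751

16751


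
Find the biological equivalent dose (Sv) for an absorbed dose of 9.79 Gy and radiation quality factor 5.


H = D * Q
H = 9.79 * 5
H = 48.950 Sv

48.950


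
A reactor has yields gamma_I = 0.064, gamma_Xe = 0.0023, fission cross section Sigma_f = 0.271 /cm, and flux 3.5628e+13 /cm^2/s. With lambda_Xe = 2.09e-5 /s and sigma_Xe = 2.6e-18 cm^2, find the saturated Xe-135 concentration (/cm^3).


Xe_eq = (gamma_I + gamma_Xe) * Sigma_f * phi / (lambda_Xe + sigma_Xe * phi)
Numerator = (0.064 + 0.0023) * 0.271 * 3.5628e+13 = 6.401390e+11
Denominator = 2.09e-5 + 2.6e-18 * 3.5628e+13 = 1.135328e-04
Xe_eq = 6.401390e+11 / 1.135328e-04 = 5.6384e+15 /cm^3

5.6384e+15


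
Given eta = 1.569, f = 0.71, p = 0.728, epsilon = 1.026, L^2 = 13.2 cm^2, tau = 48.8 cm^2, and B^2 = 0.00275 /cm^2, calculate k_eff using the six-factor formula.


k_inf = eta*f*p*eps = 1.569*0.71*0.728*1.026 = 0.8320703
P_TNL = 1/(1 + L^2*B^2) = 1/(1 + 13.2*0.00275) = 0.9649715
P_FNL = exp(-B^2*tau) = exp(-0.00275*48.8) = 0.8744152
k_eff = k_inf * P_TNL * P_FNL = 0.8320703 * 0.9649715 * 0.8744152
k_eff = 0.70209

0.70209


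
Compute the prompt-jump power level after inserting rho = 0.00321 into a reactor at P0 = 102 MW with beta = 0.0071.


P1/P0 = beta / (beta - rho)
P1/P0 = 0.0071 / (0.0071 - 0.00321) = 1.825193
P1 = 102 * 1.825193 = 186.17 MW

186.17


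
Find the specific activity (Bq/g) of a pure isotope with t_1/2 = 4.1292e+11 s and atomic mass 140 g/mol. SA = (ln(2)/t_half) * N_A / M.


lambda = ln(2) / t_half = ln(2) / 4.1292e+11 = 1.678648e-12 /s
SA = lambda * N_A / M
SA = 1.678648e-12 * 6.022e23 / 140
SA = 7.2206e+09 Bq/g

7.2206e+09


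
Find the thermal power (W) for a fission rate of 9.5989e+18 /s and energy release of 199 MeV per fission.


P = fission_rate * E_MeV * 1.602e-13
P = 9.5989e+18 * 199 * 1.602e-13
P = 3.0601e+08 W

3.0601e+08


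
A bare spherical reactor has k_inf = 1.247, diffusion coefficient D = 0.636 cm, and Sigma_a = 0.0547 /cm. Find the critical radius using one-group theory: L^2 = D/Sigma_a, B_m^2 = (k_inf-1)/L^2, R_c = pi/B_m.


L^2 = D / Sigma_a = 0.636 / 0.0547 = 11.62706 cm^2
B_m^2 = (k_inf - 1) / L^2 = (1.247 - 1) / 11.62706 = 0.02124355 /cm^2
For a bare sphere: B_g = pi/R, so R_c = pi / sqrt(B_m^2)
R_c = pi / sqrt(0.02124355) = 21.554 cm

21.554


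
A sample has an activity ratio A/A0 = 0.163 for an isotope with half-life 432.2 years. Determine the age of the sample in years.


lambda = ln(2) / t_half = ln(2) / 432.2 = 0.001603765 /yr
t = -ln(A/A0) / lambda
t = -ln(0.163) / 0.001603765
t = 1131.1 yr

1131.1


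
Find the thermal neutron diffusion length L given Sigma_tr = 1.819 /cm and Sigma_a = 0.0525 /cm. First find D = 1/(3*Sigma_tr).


D = 1 / (3 * Sigma_tr) = 1 / (3 * 1.819) = 0.1832509 cm
L = sqrt(D / Sigma_a)
L = sqrt(0.1832509 / 0.0525)
L = 1.8683 cm

1.8683


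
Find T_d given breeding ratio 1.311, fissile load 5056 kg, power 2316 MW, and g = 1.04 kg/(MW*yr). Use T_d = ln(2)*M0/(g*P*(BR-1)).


Breeding gain G = BR - 1 = 1.311 - 1 = 0.311
Fissile production rate = g * P * G = 1.04 * 2316 * 0.311 = 749.08704 kg/yr
T_d = ln(2) * M0 / (g * P * G)
T_d = ln(2) * 5056 / 749.08704 = 4.6784 yr

4.6784


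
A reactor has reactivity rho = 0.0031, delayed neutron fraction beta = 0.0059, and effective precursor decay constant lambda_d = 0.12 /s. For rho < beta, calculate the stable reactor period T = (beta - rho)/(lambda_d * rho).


T = (beta - rho) / (lambda_d * rho)
T = (0.0059 - 0.0031) / (0.12 * 0.0031)
T = 7.5269 s

7.5269


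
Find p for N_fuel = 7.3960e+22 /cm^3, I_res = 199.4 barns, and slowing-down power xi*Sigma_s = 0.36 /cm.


p = exp(-N * I * 1e-24 / (xi*Sigma_s))
p = exp(-7.3960e+22 * 199.4 * 1e-24 / 0.36)
p = 1.6175e-18

1.6175e-18


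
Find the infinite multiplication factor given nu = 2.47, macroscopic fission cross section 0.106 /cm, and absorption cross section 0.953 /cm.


k_inf = nu * Sigma_f / Sigma_a
k_inf = 2.47 * 0.106 / 0.953
k_inf = 0.27473

0.27473


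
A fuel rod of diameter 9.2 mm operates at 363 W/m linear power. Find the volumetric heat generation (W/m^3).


r = D / 2 / 1000 = 9.2 / 2 / 1000 = 0.0046 m
q''' = q' / (pi * r^2)
q''' = 363 / (pi * 0.0046^2)
q''' = 5.4606e+06 W/m^3

5.4606e+06


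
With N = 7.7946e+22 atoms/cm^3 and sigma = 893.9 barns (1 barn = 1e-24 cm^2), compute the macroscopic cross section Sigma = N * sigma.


Sigma = N * sigma_barns * 1e-24
Sigma = 7.7946e+22 * 893.9 * 1e-24
Sigma = 69.676 /cm

69.676


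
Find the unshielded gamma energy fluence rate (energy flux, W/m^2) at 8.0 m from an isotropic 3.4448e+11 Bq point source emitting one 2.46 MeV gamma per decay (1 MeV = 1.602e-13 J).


psi = A * E * 1.602e-13 / (4*pi*r^2)
psi = 3.4448e+11 * 2.46 * 1.602e-13 / (4*pi*8.0^2)
psi = 1.6880e-04 W/m^2

1.6880e-04


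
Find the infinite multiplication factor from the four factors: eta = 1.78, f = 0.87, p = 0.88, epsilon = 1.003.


k_inf = eta * f * p * epsilon
k_inf = 1.78 * 0.87 * 0.88 * 1.003
k_inf = 1.3669

1.3669


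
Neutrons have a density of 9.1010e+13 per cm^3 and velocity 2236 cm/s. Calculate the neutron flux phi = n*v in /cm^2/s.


phi = n * v
phi = 9.1010e+13 * 2236
phi = 2.0350e+17 /cm^2/s

2.0350e+17


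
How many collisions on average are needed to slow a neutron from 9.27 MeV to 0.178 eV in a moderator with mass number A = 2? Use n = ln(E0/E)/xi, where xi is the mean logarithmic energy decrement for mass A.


xi = 1 + (A-1)^2/(2A)*ln((A-1)/(A+1)) = 0.7253469 (for A = 2)
n = ln(E0/E) / xi
n = ln(9.27e6 / 0.178) / 0.7253469
n = ln(5.207865e+07) / 0.7253469 = 24.496

24.496


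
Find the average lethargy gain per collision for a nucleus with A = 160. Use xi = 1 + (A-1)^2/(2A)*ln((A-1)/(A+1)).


xi = 1 + (A-1)^2/(2A) * ln((A-1)/(A+1))
xi = 1 + (160-1)^2/(2*160) * ln((160-1)/(160 +1))
xi = 0.012448

0.012448


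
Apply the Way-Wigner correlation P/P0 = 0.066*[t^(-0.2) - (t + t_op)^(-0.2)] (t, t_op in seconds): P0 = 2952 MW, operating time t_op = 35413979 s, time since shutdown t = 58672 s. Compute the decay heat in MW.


P/P0 = 0.066 * [t^(-0.2) - (t + t_op)^(-0.2)]
P/P0 = 0.066 * [58672^(-0.2) - (58672 + 35413979)^(-0.2)]
P/P0 = 0.066 * [0.1112535 - 0.03090447] = 0.005303036
P = 2952 * 0.005303036 = 15.655 MW

15.655


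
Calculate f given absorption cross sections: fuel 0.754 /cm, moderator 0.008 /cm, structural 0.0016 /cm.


f = Sigma_a_fuel / (Sigma_a_fuel + Sigma_a_mod + Sigma_a_other)
f = 0.754 / (0.754 + 0.008 + 0.0016)
f = 0.98743

0.98743


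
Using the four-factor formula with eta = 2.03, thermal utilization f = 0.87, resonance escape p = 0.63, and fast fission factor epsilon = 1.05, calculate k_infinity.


k_inf = eta * f * p * epsilon
k_inf = 2.03 * 0.87 * 0.63 * 1.05
k_inf = 1.1683

1.1683


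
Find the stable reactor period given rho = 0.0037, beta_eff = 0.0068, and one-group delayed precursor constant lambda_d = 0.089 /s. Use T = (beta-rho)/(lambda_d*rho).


T = (beta - rho) / (lambda_d * rho)
T = (0.0068 - 0.0037) / (0.089 * 0.0037)
T = 9.4139 s

9.4139


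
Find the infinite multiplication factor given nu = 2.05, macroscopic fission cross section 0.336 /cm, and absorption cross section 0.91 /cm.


k_inf = nu * Sigma_f / Sigma_a
k_inf = 2.05 * 0.336 / 0.91
k_inf = 0.75692

0.75692


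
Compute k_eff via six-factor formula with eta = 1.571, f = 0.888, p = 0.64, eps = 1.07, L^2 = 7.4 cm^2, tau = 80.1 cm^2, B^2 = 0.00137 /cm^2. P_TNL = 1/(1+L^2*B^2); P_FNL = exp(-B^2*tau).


k_inf = eta*f*p*eps = 1.571*0.888*0.64*1.07 = 0.9553289
P_TNL = 1/(1 + L^2*B^2) = 1/(1 + 7.4*0.00137) = 0.9899637
P_FNL = exp(-B^2*tau) = exp(-0.00137*80.1) = 0.8960698
k_eff = k_inf * P_TNL * P_FNL = 0.9553289 * 0.9899637 * 0.8960698
k_eff = 0.84745

0.84745


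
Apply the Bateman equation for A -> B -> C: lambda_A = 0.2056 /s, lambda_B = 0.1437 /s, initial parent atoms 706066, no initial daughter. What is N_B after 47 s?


N_B(t) = lambda_A * N_A0 / (lambda_B - lambda_A) * [exp(-lambda_A*t) - exp(-lambda_B*t)]
exp(-0.2056*47) = 6.358074e-05; exp(-0.1437*47) = 0.001166322
N_B = 0.2056 * 706066 / (0.1437 - 0.2056) * (6.358074e-05 - 0.001166322)
N_B = 2586.1

2586.1


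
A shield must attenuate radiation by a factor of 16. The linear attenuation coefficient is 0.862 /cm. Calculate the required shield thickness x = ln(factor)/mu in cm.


x = ln(factor) / mu
x = ln(16) / 0.862
x = 3.2165 cm

3.2165


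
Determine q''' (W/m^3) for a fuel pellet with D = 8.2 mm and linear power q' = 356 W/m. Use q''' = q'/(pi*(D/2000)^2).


r = D / 2 / 1000 = 8.2 / 2 / 1000 = 0.0041 m
q''' = q' / (pi * r^2)
q''' = 356 / (pi * 0.0041^2)
q''' = 6.7411e+06 W/m^3

6.7411e+06


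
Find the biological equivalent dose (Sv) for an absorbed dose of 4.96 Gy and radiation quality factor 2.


H = D * Q
H = 4.96 * 2
H = 9.9200 Sv

9.9200


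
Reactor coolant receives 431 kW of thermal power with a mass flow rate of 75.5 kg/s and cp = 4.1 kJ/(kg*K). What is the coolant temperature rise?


dT = Q / (m_dot * cp)
dT = 431 / (75.5 * 4.1)
dT = 1.3923 C

1.3923


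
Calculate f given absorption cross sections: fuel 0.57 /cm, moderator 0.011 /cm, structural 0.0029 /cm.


f = Sigma_a_fuel / (Sigma_a_fuel + Sigma_a_mod + Sigma_a_other)
f = 0.57 / (0.57 + 0.011 + 0.0029)
f = 0.97619

0.97619


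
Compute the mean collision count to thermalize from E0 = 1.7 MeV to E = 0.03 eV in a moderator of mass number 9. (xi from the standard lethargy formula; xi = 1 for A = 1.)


xi = 1 + (A-1)^2/(2A)*ln((A-1)/(A+1)) = 0.2066007 (for A = 9)
n = ln(E0/E) / xi
n = ln(1.7e6 / 0.03) / 0.2066007
n = ln(5.666667e+07) / 0.2066007 = 86.412

86.412


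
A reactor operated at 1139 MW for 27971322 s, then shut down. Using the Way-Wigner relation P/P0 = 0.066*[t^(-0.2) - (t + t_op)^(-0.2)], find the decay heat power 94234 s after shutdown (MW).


P/P0 = 0.066 * [t^(-0.2) - (t + t_op)^(-0.2)]
P/P0 = 0.066 * [94234^(-0.2) - (94234 + 27971322)^(-0.2)]
P/P0 = 0.066 * [0.1011949 - 0.03238659] = 0.004541348
P = 1139 * 0.004541348 = 5.1726 MW

5.1726


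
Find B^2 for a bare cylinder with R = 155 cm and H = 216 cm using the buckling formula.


B^2 = (2.405/R)^2 + (pi/H)^2
B^2 = (2.405/155)^2 + (pi/216)^2
B^2 = 4.5229e-04 /cm^2

4.5229e-04


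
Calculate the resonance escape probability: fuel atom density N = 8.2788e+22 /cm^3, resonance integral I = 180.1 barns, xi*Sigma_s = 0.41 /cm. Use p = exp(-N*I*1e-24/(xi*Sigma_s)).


p = exp(-N * I * 1e-24 / (xi*Sigma_s))
p = exp(-8.2788e+22 * 180.1 * 1e-24 / 0.41)
p = 1.6084e-16

1.6084e-16


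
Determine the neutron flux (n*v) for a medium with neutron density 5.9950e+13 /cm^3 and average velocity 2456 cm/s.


phi = n * v
phi = 5.9950e+13 * 2456
phi = 1.4724e+17 /cm^2/s

1.4724e+17


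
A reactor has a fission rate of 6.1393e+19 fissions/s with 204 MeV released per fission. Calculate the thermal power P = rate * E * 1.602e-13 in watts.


P = fission_rate * E_MeV * 1.602e-13
P = 6.1393e+19 * 204 * 1.602e-13
P = 2.0064e+09 W

2.0064e+09


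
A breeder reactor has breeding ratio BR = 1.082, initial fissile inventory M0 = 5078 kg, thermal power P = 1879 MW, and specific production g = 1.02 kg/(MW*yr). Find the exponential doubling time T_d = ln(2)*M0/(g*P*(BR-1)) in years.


Breeding gain G = BR - 1 = 1.082 - 1 = 0.082
Fissile production rate = g * P * G = 1.02 * 1879 * 0.082 = 157.15956 kg/yr
T_d = ln(2) * M0 / (g * P * G)
T_d = ln(2) * 5078 / 157.15956 = 22.396 yr

22.396


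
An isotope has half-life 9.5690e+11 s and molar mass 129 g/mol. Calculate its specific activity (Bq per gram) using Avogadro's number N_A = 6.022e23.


lambda = ln(2) / t_half = ln(2) / 9.5690e+11 = 7.243674e-13 /s
SA = lambda * N_A / M
SA = 7.243674e-13 * 6.022e23 / 129
SA = 3.3815e+09 Bq/g

3.3815e+09


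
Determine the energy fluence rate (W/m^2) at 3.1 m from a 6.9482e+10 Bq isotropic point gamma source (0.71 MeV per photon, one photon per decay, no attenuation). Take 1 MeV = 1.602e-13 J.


psi = A * E * 1.602e-13 / (4*pi*r^2)
psi = 6.9482e+10 * 0.71 * 1.602e-13 / (4*pi*3.1^2)
psi = 6.5443e-05 W/m^2

6.5443e-05


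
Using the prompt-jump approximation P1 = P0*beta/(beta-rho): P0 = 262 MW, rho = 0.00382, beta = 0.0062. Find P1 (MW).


P1/P0 = beta / (beta - rho)
P1/P0 = 0.0062 / (0.0062 - 0.00382) = 2.605042
P1 = 262 * 2.605042 = 682.52 MW

682.52


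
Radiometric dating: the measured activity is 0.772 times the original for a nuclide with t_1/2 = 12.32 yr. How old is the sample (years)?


lambda = ln(2) / t_half = ln(2) / 12.32 = 0.05626195 /yr
t = -ln(A/A0) / lambda
t = -ln(0.772) / 0.05626195
t = 4.5994 yr

4.5994


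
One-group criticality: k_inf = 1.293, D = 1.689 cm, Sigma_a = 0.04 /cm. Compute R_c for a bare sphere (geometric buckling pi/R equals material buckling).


L^2 = D / Sigma_a = 1.689 / 0.04 = 42.22500 cm^2
B_m^2 = (k_inf - 1) / L^2 = (1.293 - 1) / 42.22500 = 0.006939017 /cm^2
For a bare sphere: B_g = pi/R, so R_c = pi / sqrt(B_m^2)
R_c = pi / sqrt(0.006939017) = 37.714 cm

37.714


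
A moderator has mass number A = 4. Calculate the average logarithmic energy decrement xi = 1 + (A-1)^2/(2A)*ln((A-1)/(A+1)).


xi = 1 + (A-1)^2/(2A) * ln((A-1)/(A+1))
xi = 1 + (4-1)^2/(2*4) * ln((4-1)/(4 +1))
xi = 0.42532

0.42532


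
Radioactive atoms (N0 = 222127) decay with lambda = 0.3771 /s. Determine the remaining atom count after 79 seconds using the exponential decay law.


N = N0 * exp(-lambda * t)
N = 222127 * exp(-0.3771 * 79)
N = 2.5620e-08

2.5620e-08


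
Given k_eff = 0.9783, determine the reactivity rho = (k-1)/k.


rho = (k_eff - 1) / k_eff
rho = (0.9783 - 1) / 0.9783
rho = -0.022181

-0.022181


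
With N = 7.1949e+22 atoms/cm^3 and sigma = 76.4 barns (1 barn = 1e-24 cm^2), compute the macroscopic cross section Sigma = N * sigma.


Sigma = N * sigma_barns * 1e-24
Sigma = 7.1949e+22 * 76.4 * 1e-24
Sigma = 5.4969 /cm

5.4969


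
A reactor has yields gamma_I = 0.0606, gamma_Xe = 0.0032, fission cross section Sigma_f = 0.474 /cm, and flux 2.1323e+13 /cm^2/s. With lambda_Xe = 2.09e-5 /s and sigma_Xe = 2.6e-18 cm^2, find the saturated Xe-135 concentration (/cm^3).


Xe_eq = (gamma_I + gamma_Xe) * Sigma_f * phi / (lambda_Xe + sigma_Xe * phi)
Numerator = (0.0606 + 0.0032) * 0.474 * 2.1323e+13 = 6.448331e+11
Denominator = 2.09e-5 + 2.6e-18 * 2.1323e+13 = 7.633980e-05
Xe_eq = 6.448331e+11 / 7.633980e-05 = 8.4469e+15 /cm^3

8.4469e+15


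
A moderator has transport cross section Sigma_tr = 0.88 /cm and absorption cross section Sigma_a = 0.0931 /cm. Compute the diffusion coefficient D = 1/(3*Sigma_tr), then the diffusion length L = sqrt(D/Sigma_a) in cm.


D = 1 / (3 * Sigma_tr) = 1 / (3 * 0.88) = 0.3787879 cm
L = sqrt(D / Sigma_a)
L = sqrt(0.3787879 / 0.0931)
L = 2.0171 cm

2.0171


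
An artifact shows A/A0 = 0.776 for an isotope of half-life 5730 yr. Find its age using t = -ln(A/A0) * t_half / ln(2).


lambda = ln(2) / t_half = ln(2) / 5730 = 1.209681e-04 /yr
t = -ln(A/A0) / lambda
t = -ln(0.776) / 1.209681e-04
t = 2096.4 yr

2096.4


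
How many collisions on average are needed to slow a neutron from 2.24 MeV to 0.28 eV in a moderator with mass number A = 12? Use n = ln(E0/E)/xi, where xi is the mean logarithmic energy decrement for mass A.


xi = 1 + (A-1)^2/(2A)*ln((A-1)/(A+1)) = 0.1577690 (for A = 12)
n = ln(E0/E) / xi
n = ln(2.24e6 / 0.28) / 0.1577690
n = ln(8.000000e+06) / 0.1577690 = 100.75

100.75


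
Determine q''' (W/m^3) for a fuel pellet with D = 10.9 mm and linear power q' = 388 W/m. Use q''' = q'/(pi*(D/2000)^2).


r = D / 2 / 1000 = 10.9 / 2 / 1000 = 0.00545 m
q''' = q' / (pi * r^2)
q''' = 388 / (pi * 0.00545^2)
q''' = 4.1580e+06 W/m^3

4.1580e+06


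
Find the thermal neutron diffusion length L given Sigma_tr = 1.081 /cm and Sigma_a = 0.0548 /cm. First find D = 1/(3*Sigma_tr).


D = 1 / (3 * Sigma_tr) = 1 / (3 * 1.081) = 0.3083565 cm
L = sqrt(D / Sigma_a)
L = sqrt(0.3083565 / 0.0548)
L = 2.3721 cm

2.3721


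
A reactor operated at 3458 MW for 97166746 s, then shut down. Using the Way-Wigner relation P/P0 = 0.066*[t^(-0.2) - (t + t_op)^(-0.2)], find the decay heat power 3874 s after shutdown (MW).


P/P0 = 0.066 * [t^(-0.2) - (t + t_op)^(-0.2)]
P/P0 = 0.066 * [3874^(-0.2) - (3874 + 97166746)^(-0.2)]
P/P0 = 0.066 * [0.1915879 - 0.02526347] = 0.01097741
P = 3458 * 0.01097741 = 37.960 MW

37.960


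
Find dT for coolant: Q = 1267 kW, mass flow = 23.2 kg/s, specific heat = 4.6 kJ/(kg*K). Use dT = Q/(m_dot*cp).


dT = Q / (m_dot * cp)
dT = 1267 / (23.2 * 4.6)
dT = 11.872 C

11.872


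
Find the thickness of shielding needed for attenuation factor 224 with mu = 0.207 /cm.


x = ln(factor) / mu
x = ln(224) / 0.207
x = 26.143 cm

26.143


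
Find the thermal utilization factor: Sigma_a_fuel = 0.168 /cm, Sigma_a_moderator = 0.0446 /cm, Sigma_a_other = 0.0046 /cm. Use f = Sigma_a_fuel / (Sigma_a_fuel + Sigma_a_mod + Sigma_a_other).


f = Sigma_a_fuel / (Sigma_a_fuel + Sigma_a_mod + Sigma_a_other)
f = 0.168 / (0.168 + 0.0446 + 0.0046)
f = 0.77348

0.77348


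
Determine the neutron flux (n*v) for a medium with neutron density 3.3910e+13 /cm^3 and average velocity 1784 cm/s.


phi = n * v
phi = 3.3910e+13 * 1784
phi = 6.0495e+16 /cm^2/s

6.0495e+16


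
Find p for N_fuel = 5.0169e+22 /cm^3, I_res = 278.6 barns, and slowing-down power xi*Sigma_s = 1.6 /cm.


p = exp(-N * I * 1e-24 / (xi*Sigma_s))
p = exp(-5.0169e+22 * 278.6 * 1e-24 / 1.6)
p = 1.6075e-04

1.6075e-04


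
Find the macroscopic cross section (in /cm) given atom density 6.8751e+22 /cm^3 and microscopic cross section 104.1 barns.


Sigma = N * sigma_barns * 1e-24
Sigma = 6.8751e+22 * 104.1 * 1e-24
Sigma = 7.1570 /cm

7.1570


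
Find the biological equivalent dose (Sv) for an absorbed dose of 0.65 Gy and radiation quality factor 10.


H = D * Q
H = 0.65 * 10
H = 6.5000 Sv

6.5000


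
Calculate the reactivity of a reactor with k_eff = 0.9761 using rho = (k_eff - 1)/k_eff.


rho = (k_eff - 1) / k_eff
rho = (0.9761 - 1) / 0.9761
rho = -0.024485

-0.024485


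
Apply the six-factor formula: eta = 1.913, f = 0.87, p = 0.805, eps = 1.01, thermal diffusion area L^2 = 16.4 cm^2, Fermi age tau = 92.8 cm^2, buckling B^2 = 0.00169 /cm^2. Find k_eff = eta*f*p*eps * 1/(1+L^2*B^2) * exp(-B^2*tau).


k_inf = eta*f*p*eps = 1.913*0.87*0.805*1.01 = 1.353167
P_TNL = 1/(1 + L^2*B^2) = 1/(1 + 16.4*0.00169) = 0.9730315
P_FNL = exp(-B^2*tau) = exp(-0.00169*92.8) = 0.8548477
k_eff = k_inf * P_TNL * P_FNL = 1.353167 * 0.9730315 * 0.8548477
k_eff = 1.1256

1.1256


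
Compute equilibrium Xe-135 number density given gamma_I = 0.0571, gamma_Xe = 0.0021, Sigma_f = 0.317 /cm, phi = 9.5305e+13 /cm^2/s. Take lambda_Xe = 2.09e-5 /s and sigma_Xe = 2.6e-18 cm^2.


Xe_eq = (gamma_I + gamma_Xe) * Sigma_f * phi / (lambda_Xe + sigma_Xe * phi)
Numerator = (0.0571 + 0.0021) * 0.317 * 9.5305e+13 = 1.788532e+12
Denominator = 2.09e-5 + 2.6e-18 * 9.5305e+13 = 2.686930e-04
Xe_eq = 1.788532e+12 / 2.686930e-04 = 6.6564e+15 /cm^3

6.6564e+15


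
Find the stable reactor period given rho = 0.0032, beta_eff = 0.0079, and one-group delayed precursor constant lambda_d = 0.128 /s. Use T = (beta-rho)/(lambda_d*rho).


T = (beta - rho) / (lambda_d * rho)
T = (0.0079 - 0.0032) / (0.128 * 0.0032)
T = 11.475 s

11.475


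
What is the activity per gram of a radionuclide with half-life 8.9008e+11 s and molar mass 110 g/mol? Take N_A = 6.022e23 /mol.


lambda = ln(2) / t_half = ln(2) / 8.9008e+11 = 7.787471e-13 /s
SA = lambda * N_A / M
SA = 7.787471e-13 * 6.022e23 / 110
SA = 4.2633e+09 Bq/g

4.2633e+09


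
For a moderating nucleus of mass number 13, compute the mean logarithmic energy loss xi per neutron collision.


xi = 1 + (A-1)^2/(2A) * ln((A-1)/(A+1))
xi = 1 + (13-1)^2/(2*13) * ln((13-1)/(13 +1))
xi = 0.14624

0.14624


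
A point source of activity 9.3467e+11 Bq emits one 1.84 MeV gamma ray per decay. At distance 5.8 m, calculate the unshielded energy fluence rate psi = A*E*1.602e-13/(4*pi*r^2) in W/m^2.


psi = A * E * 1.602e-13 / (4*pi*r^2)
psi = 9.3467e+11 * 1.84 * 1.602e-13 / (4*pi*5.8^2)
psi = 6.5174e-04 W/m^2

6.5174e-04


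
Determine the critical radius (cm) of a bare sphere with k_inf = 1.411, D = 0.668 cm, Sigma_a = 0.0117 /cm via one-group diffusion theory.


L^2 = D / Sigma_a = 0.668 / 0.0117 = 57.09402 cm^2
B_m^2 = (k_inf - 1) / L^2 = (1.411 - 1) / 57.09402 = 0.007198652 /cm^2
For a bare sphere: B_g = pi/R, so R_c = pi / sqrt(B_m^2)
R_c = pi / sqrt(0.007198652) = 37.027 cm

37.027


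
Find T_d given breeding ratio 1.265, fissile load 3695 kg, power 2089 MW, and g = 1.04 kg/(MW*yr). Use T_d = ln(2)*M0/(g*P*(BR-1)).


Breeding gain G = BR - 1 = 1.265 - 1 = 0.265
Fissile production rate = g * P * G = 1.04 * 2089 * 0.265 = 575.7284 kg/yr
T_d = ln(2) * M0 / (g * P * G)
T_d = ln(2) * 3695 / 575.7284 = 4.4486 yr

4.4486


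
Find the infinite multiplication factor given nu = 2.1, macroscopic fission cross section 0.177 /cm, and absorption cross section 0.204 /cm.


k_inf = nu * Sigma_f / Sigma_a
k_inf = 2.1 * 0.177 / 0.204
k_inf = 1.8221

1.8221


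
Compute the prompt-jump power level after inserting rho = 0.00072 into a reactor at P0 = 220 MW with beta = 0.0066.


P1/P0 = beta / (beta - rho)
P1/P0 = 0.0066 / (0.0066 - 0.00072) = 1.122449
P1 = 220 * 1.122449 = 246.94 MW

246.94


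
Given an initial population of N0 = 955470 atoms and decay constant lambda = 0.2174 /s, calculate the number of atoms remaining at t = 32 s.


N = N0 * exp(-lambda * t)
N = 955470 * exp(-0.2174 * 32)
N = 909.74

909.74


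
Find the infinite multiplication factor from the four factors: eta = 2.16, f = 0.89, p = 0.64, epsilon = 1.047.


k_inf = eta * f * p * epsilon
k_inf = 2.16 * 0.89 * 0.64 * 1.047
k_inf = 1.2882

1.2882


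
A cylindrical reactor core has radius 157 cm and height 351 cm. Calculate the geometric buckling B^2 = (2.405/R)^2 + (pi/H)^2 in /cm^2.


B^2 = (2.405/R)^2 + (pi/H)^2
B^2 = (2.405/157)^2 + (pi/351)^2
B^2 = 3.1477e-04 /cm^2

3.1477e-04


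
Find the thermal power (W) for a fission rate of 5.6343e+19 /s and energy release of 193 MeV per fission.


P = fission_rate * E_MeV * 1.602e-13
P = 5.6343e+19 * 193 * 1.602e-13
P = 1.7420e+09 W

1.7420e+09


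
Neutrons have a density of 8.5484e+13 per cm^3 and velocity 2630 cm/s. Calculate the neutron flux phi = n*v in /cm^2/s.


phi = n * v
phi = 8.5484e+13 * 2630
phi = 2.2482e+17 /cm^2/s

2.2482e+17


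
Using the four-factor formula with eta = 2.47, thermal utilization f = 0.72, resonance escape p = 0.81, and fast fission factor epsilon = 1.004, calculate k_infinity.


k_inf = eta * f * p * epsilon
k_inf = 2.47 * 0.72 * 0.81 * 1.004
k_inf = 1.4463

1.4463


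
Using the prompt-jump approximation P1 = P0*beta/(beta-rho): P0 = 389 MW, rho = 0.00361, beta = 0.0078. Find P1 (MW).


P1/P0 = beta / (beta - rho)
P1/P0 = 0.0078 / (0.0078 - 0.00361) = 1.861575
P1 = 389 * 1.861575 = 724.15 MW

724.15
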